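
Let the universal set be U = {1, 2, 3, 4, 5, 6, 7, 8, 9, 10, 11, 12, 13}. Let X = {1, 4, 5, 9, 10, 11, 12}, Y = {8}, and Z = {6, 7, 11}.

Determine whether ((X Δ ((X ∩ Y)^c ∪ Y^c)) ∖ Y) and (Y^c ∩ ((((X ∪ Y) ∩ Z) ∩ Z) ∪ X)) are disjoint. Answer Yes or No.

Yes

X ∩ Y = {}
(X ∩ Y)^c = {1, 2, 3, 4, 5, 6, 7, 8, 9, 10, 11, 12, 13}
Y^c = {1, 2, 3, 4, 5, 6, 7, 9, 10, 11, 12, 13}
(X ∩ Y)^c ∪ Y^c = {1, 2, 3, 4, 5, 6, 7, 8, 9, 10, 11, 12, 13}
X Δ ((X ∩ Y)^c ∪ Y^c) = {2, 3, 6, 7, 8, 13}
(X Δ ((X ∩ Y)^c ∪ Y^c)) ∖ Y = {2, 3, 6, 7, 13}
X ∪ Y = {1, 4, 5, 8, 9, 10, 11, 12}
(X ∪ Y) ∩ Z = {11}
((X ∪ Y) ∩ Z) ∩ Z = {11}
(((X ∪ Y) ∩ Z) ∩ Z) ∪ X = {1, 4, 5, 9, 10, 11, 12}
Y^c ∩ ((((X ∪ Y) ∩ Z) ∩ Z) ∪ X) = {1, 4, 5, 9, 10, 11, 12}
{2, 3, 6, 7, 13} and {1, 4, 5, 9, 10, 11, 12} share no elements.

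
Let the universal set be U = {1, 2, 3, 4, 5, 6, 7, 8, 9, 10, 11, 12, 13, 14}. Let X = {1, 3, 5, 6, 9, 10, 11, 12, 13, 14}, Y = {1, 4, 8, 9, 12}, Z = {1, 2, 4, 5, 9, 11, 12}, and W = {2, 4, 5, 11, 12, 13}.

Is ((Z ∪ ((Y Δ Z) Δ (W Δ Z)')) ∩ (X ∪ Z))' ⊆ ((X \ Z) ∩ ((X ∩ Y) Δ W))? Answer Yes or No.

Y Δ Z = {2, 5, 8, 11}
W Δ Z = {1, 9, 13}
(W Δ Z)' = {2, 3, 4, 5, 6, 7, 8, 10, 11, 12, 14}
(Y Δ Z) Δ (W Δ Z)' = {3, 4, 6, 7, 10, 12, 14}
Z ∪ ((Y Δ Z) Δ (W Δ Z)') = {1, 2, 3, 4, 5, 6, 7, 9, 10, 11, 12, 14}
X ∪ Z = {1, 2, 3, 4, 5, 6, 9, 10, 11, 12, 13, 14}
(Z ∪ ((Y Δ Z) Δ (W Δ Z)')) ∩ (X ∪ Z) = {1, 2, 3, 4, 5, 6, 9, 10, 11, 12, 14}
((Z ∪ ((Y Δ Z) Δ (W Δ Z)')) ∩ (X ∪ Z))' = {7, 8, 13}
X \ Z = {3, 6, 10, 13, 14}
X ∩ Y = {1, 9, 12}
(X ∩ Y) Δ W = {1, 2, 4, 5, 9, 11, 13}
(X \ Z) ∩ ((X ∩ Y) Δ W) = {13}
7 ∈ ((Z ∪ ((Y Δ Z) Δ (W Δ Z)')) ∩ (X ∪ Z))' but 7 ∉ (X \ Z) ∩ ((X ∩ Y) Δ W), so the inclusion fails.

No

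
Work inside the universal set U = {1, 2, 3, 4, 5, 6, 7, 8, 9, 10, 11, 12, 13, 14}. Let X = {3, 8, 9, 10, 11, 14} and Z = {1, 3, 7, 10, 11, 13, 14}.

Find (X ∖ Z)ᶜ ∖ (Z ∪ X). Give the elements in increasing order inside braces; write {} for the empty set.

{2, 4, 5, 6, 12}

X ∖ Z = {8, 9}
(X ∖ Z)ᶜ = {1, 2, 3, 4, 5, 6, 7, 10, 11, 12, 13, 14}
Z ∪ X = {1, 3, 7, 8, 9, 10, 11, 13, 14}
(X ∖ Z)ᶜ ∖ (Z ∪ X) = {2, 4, 5, 6, 12}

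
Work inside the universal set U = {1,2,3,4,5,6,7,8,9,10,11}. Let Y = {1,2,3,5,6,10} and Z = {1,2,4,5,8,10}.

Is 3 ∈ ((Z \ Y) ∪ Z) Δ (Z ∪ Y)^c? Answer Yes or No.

No

3 ∉ Z and 3 ∈ Y, so 3 ∉ Z \ Y
3 ∉ (Z \ Y) and 3 ∉ Z, so 3 ∉ (Z \ Y) ∪ Z
3 ∉ Z and 3 ∈ Y, so 3 ∈ Z ∪ Y
3 ∉ (Z ∪ Y)^c since 3 ∈ (Z ∪ Y)
3 ∉ ((Z \ Y) ∪ Z) and 3 ∉ (Z ∪ Y)^c, so 3 ∉ ((Z \ Y) ∪ Z) Δ (Z ∪ Y)^c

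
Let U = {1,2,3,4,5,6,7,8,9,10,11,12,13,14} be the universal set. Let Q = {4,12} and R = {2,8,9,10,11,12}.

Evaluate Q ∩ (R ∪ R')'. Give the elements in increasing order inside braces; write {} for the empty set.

R' = {1,3,4,5,6,7,13,14}
R ∪ R' = {1,2,3,4,5,6,7,8,9,10,11,12,13,14}
(R ∪ R')' = {}
Q ∩ (R ∪ R')' = {}

{}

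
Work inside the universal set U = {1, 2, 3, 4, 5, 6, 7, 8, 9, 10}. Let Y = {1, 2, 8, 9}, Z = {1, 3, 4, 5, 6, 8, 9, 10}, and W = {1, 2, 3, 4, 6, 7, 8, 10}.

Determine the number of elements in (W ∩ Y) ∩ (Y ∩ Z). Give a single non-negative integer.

2

W ∩ Y = {1, 2, 8}
Y ∩ Z = {1, 8, 9}
(W ∩ Y) ∩ (Y ∩ Z) = {1, 8}
|(W ∩ Y) ∩ (Y ∩ Z)| = 2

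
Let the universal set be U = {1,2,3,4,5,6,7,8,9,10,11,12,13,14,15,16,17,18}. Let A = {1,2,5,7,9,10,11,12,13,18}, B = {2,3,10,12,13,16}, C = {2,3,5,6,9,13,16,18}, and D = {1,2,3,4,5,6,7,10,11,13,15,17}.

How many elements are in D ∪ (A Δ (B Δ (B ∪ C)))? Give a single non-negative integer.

13

B ∪ C = {2,3,5,6,9,10,12,13,16,18}
B Δ (B ∪ C) = {5,6,9,18}
A Δ (B Δ (B ∪ C)) = {1,2,6,7,10,11,12,13}
D ∪ (A Δ (B Δ (B ∪ C))) = {1,2,3,4,5,6,7,10,11,12,13,15,17}
|D ∪ (A Δ (B Δ (B ∪ C)))| = 13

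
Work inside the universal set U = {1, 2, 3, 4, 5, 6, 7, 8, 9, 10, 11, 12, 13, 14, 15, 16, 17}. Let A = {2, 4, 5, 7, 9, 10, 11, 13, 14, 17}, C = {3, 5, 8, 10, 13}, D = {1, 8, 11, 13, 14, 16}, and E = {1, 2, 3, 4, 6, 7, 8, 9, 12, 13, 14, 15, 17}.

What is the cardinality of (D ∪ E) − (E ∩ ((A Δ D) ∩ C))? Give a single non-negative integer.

14

D ∪ E = {1, 2, 3, 4, 6, 7, 8, 9, 11, 12, 13, 14, 15, 16, 17}
A Δ D = {1, 2, 4, 5, 7, 8, 9, 10, 16, 17}
(A Δ D) ∩ C = {5, 8, 10}
E ∩ ((A Δ D) ∩ C) = {8}
(D ∪ E) − (E ∩ ((A Δ D) ∩ C)) = {1, 2, 3, 4, 6, 7, 9, 11, 12, 13, 14, 15, 16, 17}
|(D ∪ E) − (E ∩ ((A Δ D) ∩ C))| = 14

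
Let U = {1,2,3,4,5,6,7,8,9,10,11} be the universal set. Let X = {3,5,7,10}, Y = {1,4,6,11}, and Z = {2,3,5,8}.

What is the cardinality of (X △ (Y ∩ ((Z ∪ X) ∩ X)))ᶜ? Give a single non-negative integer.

7

Z ∪ X = {2,3,5,7,8,10}
(Z ∪ X) ∩ X = {3,5,7,10}
Y ∩ ((Z ∪ X) ∩ X) = {}
X △ (Y ∩ ((Z ∪ X) ∩ X)) = {3,5,7,10}
(X △ (Y ∩ ((Z ∪ X) ∩ X)))ᶜ = {1,2,4,6,8,9,11}
|(X △ (Y ∩ ((Z ∪ X) ∩ X)))ᶜ| = 7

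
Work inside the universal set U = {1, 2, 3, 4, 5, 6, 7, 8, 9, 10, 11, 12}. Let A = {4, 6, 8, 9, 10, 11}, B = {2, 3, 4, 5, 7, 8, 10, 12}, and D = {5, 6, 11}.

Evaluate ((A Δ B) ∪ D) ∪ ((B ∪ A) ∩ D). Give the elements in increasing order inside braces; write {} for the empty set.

{2, 3, 5, 6, 7, 9, 11, 12}

A Δ B = {2, 3, 5, 6, 7, 9, 11, 12}
(A Δ B) ∪ D = {2, 3, 5, 6, 7, 9, 11, 12}
B ∪ A = {2, 3, 4, 5, 6, 7, 8, 9, 10, 11, 12}
(B ∪ A) ∩ D = {5, 6, 11}
((A Δ B) ∪ D) ∪ ((B ∪ A) ∩ D) = {2, 3, 5, 6, 7, 9, 11, 12}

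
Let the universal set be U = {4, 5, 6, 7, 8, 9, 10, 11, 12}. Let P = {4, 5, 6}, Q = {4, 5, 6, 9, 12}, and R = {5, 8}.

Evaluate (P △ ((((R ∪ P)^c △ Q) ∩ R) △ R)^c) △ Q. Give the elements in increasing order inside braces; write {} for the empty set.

R ∪ P = {4, 5, 6, 8}
(R ∪ P)^c = {7, 9, 10, 11, 12}
(R ∪ P)^c △ Q = {4, 5, 6, 7, 10, 11}
((R ∪ P)^c △ Q) ∩ R = {5}
(((R ∪ P)^c △ Q) ∩ R) △ R = {8}
((((R ∪ P)^c △ Q) ∩ R) △ R)^c = {4, 5, 6, 7, 9, 10, 11, 12}
P △ ((((R ∪ P)^c △ Q) ∩ R) △ R)^c = {7, 9, 10, 11, 12}
(P △ ((((R ∪ P)^c △ Q) ∩ R) △ R)^c) △ Q = {4, 5, 6, 7, 10, 11}

{4, 5, 6, 7, 10, 11}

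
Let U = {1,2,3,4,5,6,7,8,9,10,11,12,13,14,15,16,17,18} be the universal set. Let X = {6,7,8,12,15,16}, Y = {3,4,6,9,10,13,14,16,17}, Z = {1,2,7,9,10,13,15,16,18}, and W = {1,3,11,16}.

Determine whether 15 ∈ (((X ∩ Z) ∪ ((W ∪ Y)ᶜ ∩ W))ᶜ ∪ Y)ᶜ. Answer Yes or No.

Yes

15 ∈ X and 15 ∈ Z, so 15 ∈ X ∩ Z
15 ∉ W and 15 ∉ Y, so 15 ∉ W ∪ Y
15 ∈ (W ∪ Y)ᶜ since 15 ∉ (W ∪ Y)
15 ∈ (W ∪ Y)ᶜ and 15 ∉ W, so 15 ∉ (W ∪ Y)ᶜ ∩ W
15 ∈ (X ∩ Z) and 15 ∉ ((W ∪ Y)ᶜ ∩ W), so 15 ∈ (X ∩ Z) ∪ ((W ∪ Y)ᶜ ∩ W)
15 ∉ ((X ∩ Z) ∪ ((W ∪ Y)ᶜ ∩ W))ᶜ since 15 ∈ ((X ∩ Z) ∪ ((W ∪ Y)ᶜ ∩ W))
15 ∉ ((X ∩ Z) ∪ ((W ∪ Y)ᶜ ∩ W))ᶜ and 15 ∉ Y, so 15 ∉ ((X ∩ Z) ∪ ((W ∪ Y)ᶜ ∩ W))ᶜ ∪ Y
15 ∈ (((X ∩ Z) ∪ ((W ∪ Y)ᶜ ∩ W))ᶜ ∪ Y)ᶜ since 15 ∉ (((X ∩ Z) ∪ ((W ∪ Y)ᶜ ∩ W))ᶜ ∪ Y)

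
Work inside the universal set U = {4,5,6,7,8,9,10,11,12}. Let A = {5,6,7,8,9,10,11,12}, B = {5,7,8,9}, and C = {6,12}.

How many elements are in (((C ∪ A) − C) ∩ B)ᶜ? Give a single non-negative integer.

C ∪ A = {5,6,7,8,9,10,11,12}
(C ∪ A) − C = {5,7,8,9,10,11}
((C ∪ A) − C) ∩ B = {5,7,8,9}
(((C ∪ A) − C) ∩ B)ᶜ = {4,6,10,11,12}
|(((C ∪ A) − C) ∩ B)ᶜ| = 5

5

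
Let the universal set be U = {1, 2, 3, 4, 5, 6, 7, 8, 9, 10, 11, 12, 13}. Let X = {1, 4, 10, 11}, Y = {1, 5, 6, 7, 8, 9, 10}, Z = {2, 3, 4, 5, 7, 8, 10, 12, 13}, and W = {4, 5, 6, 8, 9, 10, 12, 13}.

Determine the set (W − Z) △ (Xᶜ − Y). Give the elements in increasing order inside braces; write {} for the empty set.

W − Z = {6, 9}
Xᶜ = {2, 3, 5, 6, 7, 8, 9, 12, 13}
Xᶜ − Y = {2, 3, 12, 13}
(W − Z) △ (Xᶜ − Y) = {2, 3, 6, 9, 12, 13}

{2, 3, 6, 9, 12, 13}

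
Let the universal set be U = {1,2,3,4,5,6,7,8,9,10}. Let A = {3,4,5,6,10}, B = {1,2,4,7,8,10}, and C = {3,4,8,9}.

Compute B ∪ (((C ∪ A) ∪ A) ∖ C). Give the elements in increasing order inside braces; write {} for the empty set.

C ∪ A = {3,4,5,6,8,9,10}
(C ∪ A) ∪ A = {3,4,5,6,8,9,10}
((C ∪ A) ∪ A) ∖ C = {5,6,10}
B ∪ (((C ∪ A) ∪ A) ∖ C) = {1,2,4,5,6,7,8,10}

{1,2,4,5,6,7,8,10}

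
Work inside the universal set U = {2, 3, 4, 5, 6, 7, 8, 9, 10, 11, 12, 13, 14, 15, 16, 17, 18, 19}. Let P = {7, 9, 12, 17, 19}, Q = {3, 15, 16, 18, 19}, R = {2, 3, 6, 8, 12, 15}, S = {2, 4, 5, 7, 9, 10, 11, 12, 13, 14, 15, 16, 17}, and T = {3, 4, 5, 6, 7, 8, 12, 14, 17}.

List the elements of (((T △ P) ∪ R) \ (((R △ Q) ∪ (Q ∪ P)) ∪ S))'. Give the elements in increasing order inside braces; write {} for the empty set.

T △ P = {3, 4, 5, 6, 8, 9, 14, 19}
(T △ P) ∪ R = {2, 3, 4, 5, 6, 8, 9, 12, 14, 15, 19}
R △ Q = {2, 6, 8, 12, 16, 18, 19}
Q ∪ P = {3, 7, 9, 12, 15, 16, 17, 18, 19}
(R △ Q) ∪ (Q ∪ P) = {2, 3, 6, 7, 8, 9, 12, 15, 16, 17, 18, 19}
((R △ Q) ∪ (Q ∪ P)) ∪ S = {2, 3, 4, 5, 6, 7, 8, 9, 10, 11, 12, 13, 14, 15, 16, 17, 18, 19}
((T △ P) ∪ R) \ (((R △ Q) ∪ (Q ∪ P)) ∪ S) = {}
(((T △ P) ∪ R) \ (((R △ Q) ∪ (Q ∪ P)) ∪ S))' = {2, 3, 4, 5, 6, 7, 8, 9, 10, 11, 12, 13, 14, 15, 16, 17, 18, 19}

{2, 3, 4, 5, 6, 7, 8, 9, 10, 11, 12, 13, 14, 15, 16, 17, 18, 19}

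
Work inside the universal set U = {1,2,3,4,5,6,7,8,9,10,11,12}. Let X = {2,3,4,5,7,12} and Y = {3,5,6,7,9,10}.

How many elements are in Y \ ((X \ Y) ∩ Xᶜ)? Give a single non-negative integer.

X \ Y = {2,4,12}
Xᶜ = {1,6,8,9,10,11}
(X \ Y) ∩ Xᶜ = {}
Y \ ((X \ Y) ∩ Xᶜ) = {3,5,6,7,9,10}
|Y \ ((X \ Y) ∩ Xᶜ)| = 6

6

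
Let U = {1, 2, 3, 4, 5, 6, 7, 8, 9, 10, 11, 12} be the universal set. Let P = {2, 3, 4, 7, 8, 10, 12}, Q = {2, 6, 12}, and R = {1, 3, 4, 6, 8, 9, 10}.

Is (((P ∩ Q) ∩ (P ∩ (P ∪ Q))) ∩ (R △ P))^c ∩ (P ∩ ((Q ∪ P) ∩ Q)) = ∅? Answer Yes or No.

P ∩ Q = {2, 12}
P ∪ Q = {2, 3, 4, 6, 7, 8, 10, 12}
P ∩ (P ∪ Q) = {2, 3, 4, 7, 8, 10, 12}
(P ∩ Q) ∩ (P ∩ (P ∪ Q)) = {2, 12}
R △ P = {1, 2, 6, 7, 9, 12}
((P ∩ Q) ∩ (P ∩ (P ∪ Q))) ∩ (R △ P) = {2, 12}
(((P ∩ Q) ∩ (P ∩ (P ∪ Q))) ∩ (R △ P))^c = {1, 3, 4, 5, 6, 7, 8, 9, 10, 11}
Q ∪ P = {2, 3, 4, 6, 7, 8, 10, 12}
(Q ∪ P) ∩ Q = {2, 6, 12}
P ∩ ((Q ∪ P) ∩ Q) = {2, 12}
{1, 3, 4, 5, 6, 7, 8, 9, 10, 11} and {2, 12} share no elements.

Yes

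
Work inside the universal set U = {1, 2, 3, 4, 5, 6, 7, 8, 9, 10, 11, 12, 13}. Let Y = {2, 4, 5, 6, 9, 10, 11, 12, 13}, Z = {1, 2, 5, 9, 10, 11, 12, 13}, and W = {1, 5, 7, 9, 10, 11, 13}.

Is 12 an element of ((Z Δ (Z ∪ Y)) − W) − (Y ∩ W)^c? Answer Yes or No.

12 ∈ Z and 12 ∈ Y, so 12 ∈ Z ∪ Y
12 ∈ Z and 12 ∈ (Z ∪ Y), so 12 ∉ Z Δ (Z ∪ Y)
12 ∉ (Z Δ (Z ∪ Y)) and 12 ∉ W, so 12 ∉ (Z Δ (Z ∪ Y)) − W
12 ∈ Y and 12 ∉ W, so 12 ∉ Y ∩ W
12 ∈ (Y ∩ W)^c since 12 ∉ (Y ∩ W)
12 ∉ ((Z Δ (Z ∪ Y)) − W) and 12 ∈ (Y ∩ W)^c, so 12 ∉ ((Z Δ (Z ∪ Y)) − W) − (Y ∩ W)^c

No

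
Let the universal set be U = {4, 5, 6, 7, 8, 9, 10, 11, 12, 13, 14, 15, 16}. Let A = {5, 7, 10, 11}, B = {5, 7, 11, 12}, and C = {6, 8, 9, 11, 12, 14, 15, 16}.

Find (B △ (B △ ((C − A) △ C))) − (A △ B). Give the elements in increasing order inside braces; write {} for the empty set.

{11}

C − A = {6, 8, 9, 12, 14, 15, 16}
(C − A) △ C = {11}
B △ ((C − A) △ C) = {5, 7, 12}
B △ (B △ ((C − A) △ C)) = {11}
A △ B = {10, 12}
(B △ (B △ ((C − A) △ C))) − (A △ B) = {11}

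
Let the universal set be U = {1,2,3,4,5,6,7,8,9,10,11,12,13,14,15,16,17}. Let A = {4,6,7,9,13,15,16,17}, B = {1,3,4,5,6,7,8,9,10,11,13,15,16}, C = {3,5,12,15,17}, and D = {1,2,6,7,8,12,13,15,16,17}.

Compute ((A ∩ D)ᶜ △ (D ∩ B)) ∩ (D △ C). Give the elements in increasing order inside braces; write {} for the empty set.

{2,3,5,6,7,13,16}

A ∩ D = {6,7,13,15,16,17}
(A ∩ D)ᶜ = {1,2,3,4,5,8,9,10,11,12,14}
D ∩ B = {1,6,7,8,13,15,16}
(A ∩ D)ᶜ △ (D ∩ B) = {2,3,4,5,6,7,9,10,11,12,13,14,15,16}
D △ C = {1,2,3,5,6,7,8,13,16}
((A ∩ D)ᶜ △ (D ∩ B)) ∩ (D △ C) = {2,3,5,6,7,13,16}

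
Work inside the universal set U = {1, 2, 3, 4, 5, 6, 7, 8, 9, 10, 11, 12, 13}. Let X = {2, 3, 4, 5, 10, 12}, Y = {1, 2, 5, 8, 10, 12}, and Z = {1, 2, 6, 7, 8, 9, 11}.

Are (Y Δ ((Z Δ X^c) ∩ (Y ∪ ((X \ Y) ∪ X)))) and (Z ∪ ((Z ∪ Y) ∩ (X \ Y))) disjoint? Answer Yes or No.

No

X^c = {1, 6, 7, 8, 9, 11, 13}
Z Δ X^c = {2, 13}
X \ Y = {3, 4}
(X \ Y) ∪ X = {2, 3, 4, 5, 10, 12}
Y ∪ ((X \ Y) ∪ X) = {1, 2, 3, 4, 5, 8, 10, 12}
(Z Δ X^c) ∩ (Y ∪ ((X \ Y) ∪ X)) = {2}
Y Δ ((Z Δ X^c) ∩ (Y ∪ ((X \ Y) ∪ X))) = {1, 5, 8, 10, 12}
Z ∪ Y = {1, 2, 5, 6, 7, 8, 9, 10, 11, 12}
(Z ∪ Y) ∩ (X \ Y) = {}
Z ∪ ((Z ∪ Y) ∩ (X \ Y)) = {1, 2, 6, 7, 8, 9, 11}
1 lies in both, so they are not disjoint.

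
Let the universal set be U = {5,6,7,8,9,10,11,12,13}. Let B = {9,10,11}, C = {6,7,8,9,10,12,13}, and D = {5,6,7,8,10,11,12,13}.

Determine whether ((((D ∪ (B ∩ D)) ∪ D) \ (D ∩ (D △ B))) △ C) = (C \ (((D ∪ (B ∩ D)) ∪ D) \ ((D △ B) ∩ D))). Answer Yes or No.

No

B ∩ D = {10,11}
D ∪ (B ∩ D) = {5,6,7,8,10,11,12,13}
(D ∪ (B ∩ D)) ∪ D = {5,6,7,8,10,11,12,13}
D △ B = {5,6,7,8,9,12,13}
D ∩ (D △ B) = {5,6,7,8,12,13}
((D ∪ (B ∩ D)) ∪ D) \ (D ∩ (D △ B)) = {10,11}
(((D ∪ (B ∩ D)) ∪ D) \ (D ∩ (D △ B))) △ C = {6,7,8,9,11,12,13}
(D △ B) ∩ D = {5,6,7,8,12,13}
((D ∪ (B ∩ D)) ∪ D) \ ((D △ B) ∩ D) = {10,11}
C \ (((D ∪ (B ∩ D)) ∪ D) \ ((D △ B) ∩ D)) = {6,7,8,9,12,13}
11 ∈ (((D ∪ (B ∩ D)) ∪ D) \ (D ∩ (D △ B))) △ C but 11 ∉ C \ (((D ∪ (B ∩ D)) ∪ D) \ ((D △ B) ∩ D)), so they differ.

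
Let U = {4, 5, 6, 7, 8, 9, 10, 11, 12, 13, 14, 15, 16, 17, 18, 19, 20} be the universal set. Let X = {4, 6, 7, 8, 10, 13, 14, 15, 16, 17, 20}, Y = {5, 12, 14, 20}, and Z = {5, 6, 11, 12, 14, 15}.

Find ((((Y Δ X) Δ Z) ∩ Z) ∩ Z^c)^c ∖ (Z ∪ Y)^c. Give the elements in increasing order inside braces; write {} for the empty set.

{5, 6, 11, 12, 14, 15, 20}

Y Δ X = {4, 5, 6, 7, 8, 10, 12, 13, 15, 16, 17}
(Y Δ X) Δ Z = {4, 7, 8, 10, 11, 13, 14, 16, 17}
((Y Δ X) Δ Z) ∩ Z = {11, 14}
Z^c = {4, 7, 8, 9, 10, 13, 16, 17, 18, 19, 20}
(((Y Δ X) Δ Z) ∩ Z) ∩ Z^c = {}
((((Y Δ X) Δ Z) ∩ Z) ∩ Z^c)^c = {4, 5, 6, 7, 8, 9, 10, 11, 12, 13, 14, 15, 16, 17, 18, 19, 20}
Z ∪ Y = {5, 6, 11, 12, 14, 15, 20}
(Z ∪ Y)^c = {4, 7, 8, 9, 10, 13, 16, 17, 18, 19}
((((Y Δ X) Δ Z) ∩ Z) ∩ Z^c)^c ∖ (Z ∪ Y)^c = {5, 6, 11, 12, 14, 15, 20}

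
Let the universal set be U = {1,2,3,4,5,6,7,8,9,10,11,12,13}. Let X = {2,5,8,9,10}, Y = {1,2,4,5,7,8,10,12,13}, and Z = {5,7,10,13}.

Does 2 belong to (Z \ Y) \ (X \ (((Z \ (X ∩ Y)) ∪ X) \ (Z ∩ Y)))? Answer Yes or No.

No

2 ∉ Z and 2 ∈ Y, so 2 ∉ Z \ Y
2 ∈ X and 2 ∈ Y, so 2 ∈ X ∩ Y
2 ∉ Z and 2 ∈ (X ∩ Y), so 2 ∉ Z \ (X ∩ Y)
2 ∉ (Z \ (X ∩ Y)) and 2 ∈ X, so 2 ∈ (Z \ (X ∩ Y)) ∪ X
2 ∉ Z and 2 ∈ Y, so 2 ∉ Z ∩ Y
2 ∈ ((Z \ (X ∩ Y)) ∪ X) and 2 ∉ (Z ∩ Y), so 2 ∈ ((Z \ (X ∩ Y)) ∪ X) \ (Z ∩ Y)
2 ∈ X and 2 ∈ (((Z \ (X ∩ Y)) ∪ X) \ (Z ∩ Y)), so 2 ∉ X \ (((Z \ (X ∩ Y)) ∪ X) \ (Z ∩ Y))
2 ∉ (Z \ Y) and 2 ∉ (X \ (((Z \ (X ∩ Y)) ∪ X) \ (Z ∩ Y))), so 2 ∉ (Z \ Y) \ (X \ (((Z \ (X ∩ Y)) ∪ X) \ (Z ∩ Y)))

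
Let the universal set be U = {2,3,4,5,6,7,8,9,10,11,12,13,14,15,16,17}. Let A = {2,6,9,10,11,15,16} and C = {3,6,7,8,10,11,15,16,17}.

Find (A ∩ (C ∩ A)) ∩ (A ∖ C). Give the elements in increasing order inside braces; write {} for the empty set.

C ∩ A = {6,10,11,15,16}
A ∩ (C ∩ A) = {6,10,11,15,16}
A ∖ C = {2,9}
(A ∩ (C ∩ A)) ∩ (A ∖ C) = {}

{}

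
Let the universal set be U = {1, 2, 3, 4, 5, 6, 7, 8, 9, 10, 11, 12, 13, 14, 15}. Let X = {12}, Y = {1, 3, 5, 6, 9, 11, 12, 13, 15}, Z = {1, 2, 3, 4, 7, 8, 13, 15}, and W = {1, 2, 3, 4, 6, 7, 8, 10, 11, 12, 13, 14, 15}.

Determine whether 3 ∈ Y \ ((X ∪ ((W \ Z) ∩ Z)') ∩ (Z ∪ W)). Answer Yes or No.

3 ∈ W and 3 ∈ Z, so 3 ∉ W \ Z
3 ∉ (W \ Z) and 3 ∈ Z, so 3 ∉ (W \ Z) ∩ Z
3 ∈ ((W \ Z) ∩ Z)' since 3 ∉ ((W \ Z) ∩ Z)
3 ∉ X and 3 ∈ ((W \ Z) ∩ Z)', so 3 ∈ X ∪ ((W \ Z) ∩ Z)'
3 ∈ Z and 3 ∈ W, so 3 ∈ Z ∪ W
3 ∈ (X ∪ ((W \ Z) ∩ Z)') and 3 ∈ (Z ∪ W), so 3 ∈ (X ∪ ((W \ Z) ∩ Z)') ∩ (Z ∪ W)
3 ∈ Y and 3 ∈ ((X ∪ ((W \ Z) ∩ Z)') ∩ (Z ∪ W)), so 3 ∉ Y \ ((X ∪ ((W \ Z) ∩ Z)') ∩ (Z ∪ W))

No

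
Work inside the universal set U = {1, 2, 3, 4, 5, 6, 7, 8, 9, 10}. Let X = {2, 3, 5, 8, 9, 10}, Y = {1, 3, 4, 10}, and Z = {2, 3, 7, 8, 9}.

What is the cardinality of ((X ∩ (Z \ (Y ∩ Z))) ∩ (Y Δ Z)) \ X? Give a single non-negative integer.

Y ∩ Z = {3}
Z \ (Y ∩ Z) = {2, 7, 8, 9}
X ∩ (Z \ (Y ∩ Z)) = {2, 8, 9}
Y Δ Z = {1, 2, 4, 7, 8, 9, 10}
(X ∩ (Z \ (Y ∩ Z))) ∩ (Y Δ Z) = {2, 8, 9}
((X ∩ (Z \ (Y ∩ Z))) ∩ (Y Δ Z)) \ X = {}
|((X ∩ (Z \ (Y ∩ Z))) ∩ (Y Δ Z)) \ X| = 0

0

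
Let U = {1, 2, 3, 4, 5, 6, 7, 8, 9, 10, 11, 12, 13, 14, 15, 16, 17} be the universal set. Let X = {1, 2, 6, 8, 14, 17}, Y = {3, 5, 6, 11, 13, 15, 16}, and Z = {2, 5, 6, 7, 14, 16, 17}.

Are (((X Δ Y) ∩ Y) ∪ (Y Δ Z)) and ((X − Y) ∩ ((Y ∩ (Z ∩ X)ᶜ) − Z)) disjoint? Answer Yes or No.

Yes

X Δ Y = {1, 2, 3, 5, 8, 11, 13, 14, 15, 16, 17}
(X Δ Y) ∩ Y = {3, 5, 11, 13, 15, 16}
Y Δ Z = {2, 3, 7, 11, 13, 14, 15, 17}
((X Δ Y) ∩ Y) ∪ (Y Δ Z) = {2, 3, 5, 7, 11, 13, 14, 15, 16, 17}
X − Y = {1, 2, 8, 14, 17}
Z ∩ X = {2, 6, 14, 17}
(Z ∩ X)ᶜ = {1, 3, 4, 5, 7, 8, 9, 10, 11, 12, 13, 15, 16}
Y ∩ (Z ∩ X)ᶜ = {3, 5, 11, 13, 15, 16}
(Y ∩ (Z ∩ X)ᶜ) − Z = {3, 11, 13, 15}
(X − Y) ∩ ((Y ∩ (Z ∩ X)ᶜ) − Z) = {}
{2, 3, 5, 7, 11, 13, 14, 15, 16, 17} and {} share no elements.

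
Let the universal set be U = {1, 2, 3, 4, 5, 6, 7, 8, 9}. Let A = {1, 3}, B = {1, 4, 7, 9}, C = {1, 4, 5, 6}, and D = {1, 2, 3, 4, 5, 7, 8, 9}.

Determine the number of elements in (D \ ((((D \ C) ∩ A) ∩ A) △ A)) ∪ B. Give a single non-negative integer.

D \ C = {2, 3, 7, 8, 9}
(D \ C) ∩ A = {3}
((D \ C) ∩ A) ∩ A = {3}
(((D \ C) ∩ A) ∩ A) △ A = {1}
D \ ((((D \ C) ∩ A) ∩ A) △ A) = {2, 3, 4, 5, 7, 8, 9}
(D \ ((((D \ C) ∩ A) ∩ A) △ A)) ∪ B = {1, 2, 3, 4, 5, 7, 8, 9}
|(D \ ((((D \ C) ∩ A) ∩ A) △ A)) ∪ B| = 8

8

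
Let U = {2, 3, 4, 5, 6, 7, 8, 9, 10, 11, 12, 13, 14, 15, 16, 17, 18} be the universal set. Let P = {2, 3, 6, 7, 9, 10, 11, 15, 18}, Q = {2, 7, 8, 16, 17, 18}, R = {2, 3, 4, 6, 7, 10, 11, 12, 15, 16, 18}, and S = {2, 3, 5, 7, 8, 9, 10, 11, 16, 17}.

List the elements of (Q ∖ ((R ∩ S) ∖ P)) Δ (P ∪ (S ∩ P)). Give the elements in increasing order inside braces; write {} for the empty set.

{3, 6, 8, 9, 10, 11, 15, 17}

R ∩ S = {2, 3, 7, 10, 11, 16}
(R ∩ S) ∖ P = {16}
Q ∖ ((R ∩ S) ∖ P) = {2, 7, 8, 17, 18}
S ∩ P = {2, 3, 7, 9, 10, 11}
P ∪ (S ∩ P) = {2, 3, 6, 7, 9, 10, 11, 15, 18}
(Q ∖ ((R ∩ S) ∖ P)) Δ (P ∪ (S ∩ P)) = {3, 6, 8, 9, 10, 11, 15, 17}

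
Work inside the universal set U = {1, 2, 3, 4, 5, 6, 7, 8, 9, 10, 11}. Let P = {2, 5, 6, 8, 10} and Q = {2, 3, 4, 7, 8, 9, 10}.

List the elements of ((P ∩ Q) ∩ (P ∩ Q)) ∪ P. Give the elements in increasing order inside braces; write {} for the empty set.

P ∩ Q = {2, 8, 10}
(P ∩ Q) ∩ (P ∩ Q) = {2, 8, 10}
((P ∩ Q) ∩ (P ∩ Q)) ∪ P = {2, 5, 6, 8, 10}

{2, 5, 6, 8, 10}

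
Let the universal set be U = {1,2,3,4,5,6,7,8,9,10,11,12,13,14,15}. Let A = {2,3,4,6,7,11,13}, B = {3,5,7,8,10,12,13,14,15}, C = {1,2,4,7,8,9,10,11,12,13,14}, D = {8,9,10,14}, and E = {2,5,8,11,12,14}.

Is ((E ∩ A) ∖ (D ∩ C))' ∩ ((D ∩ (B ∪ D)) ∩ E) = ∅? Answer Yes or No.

No

E ∩ A = {2,11}
D ∩ C = {8,9,10,14}
(E ∩ A) ∖ (D ∩ C) = {2,11}
((E ∩ A) ∖ (D ∩ C))' = {1,3,4,5,6,7,8,9,10,12,13,14,15}
B ∪ D = {3,5,7,8,9,10,12,13,14,15}
D ∩ (B ∪ D) = {8,9,10,14}
(D ∩ (B ∪ D)) ∩ E = {8,14}
8 lies in both, so they are not disjoint.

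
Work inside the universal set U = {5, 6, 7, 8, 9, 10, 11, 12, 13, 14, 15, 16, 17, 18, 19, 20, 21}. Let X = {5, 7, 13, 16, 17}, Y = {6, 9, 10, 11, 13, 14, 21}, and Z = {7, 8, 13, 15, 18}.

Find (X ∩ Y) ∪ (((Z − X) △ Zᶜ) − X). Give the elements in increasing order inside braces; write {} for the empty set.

{6, 8, 9, 10, 11, 12, 13, 14, 15, 18, 19, 20, 21}

X ∩ Y = {13}
Z − X = {8, 15, 18}
Zᶜ = {5, 6, 9, 10, 11, 12, 14, 16, 17, 19, 20, 21}
(Z − X) △ Zᶜ = {5, 6, 8, 9, 10, 11, 12, 14, 15, 16, 17, 18, 19, 20, 21}
((Z − X) △ Zᶜ) − X = {6, 8, 9, 10, 11, 12, 14, 15, 18, 19, 20, 21}
(X ∩ Y) ∪ (((Z − X) △ Zᶜ) − X) = {6, 8, 9, 10, 11, 12, 13, 14, 15, 18, 19, 20, 21}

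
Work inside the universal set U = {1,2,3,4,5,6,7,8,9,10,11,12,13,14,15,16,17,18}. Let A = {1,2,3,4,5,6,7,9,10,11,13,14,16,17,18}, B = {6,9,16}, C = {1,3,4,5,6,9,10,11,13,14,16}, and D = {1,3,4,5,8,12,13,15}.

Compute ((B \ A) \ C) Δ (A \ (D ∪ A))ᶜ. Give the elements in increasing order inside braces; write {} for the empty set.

{1,2,3,4,5,6,7,8,9,10,11,12,13,14,15,16,17,18}

B \ A = {}
(B \ A) \ C = {}
D ∪ A = {1,2,3,4,5,6,7,8,9,10,11,12,13,14,15,16,17,18}
A \ (D ∪ A) = {}
(A \ (D ∪ A))ᶜ = {1,2,3,4,5,6,7,8,9,10,11,12,13,14,15,16,17,18}
((B \ A) \ C) Δ (A \ (D ∪ A))ᶜ = {1,2,3,4,5,6,7,8,9,10,11,12,13,14,15,16,17,18}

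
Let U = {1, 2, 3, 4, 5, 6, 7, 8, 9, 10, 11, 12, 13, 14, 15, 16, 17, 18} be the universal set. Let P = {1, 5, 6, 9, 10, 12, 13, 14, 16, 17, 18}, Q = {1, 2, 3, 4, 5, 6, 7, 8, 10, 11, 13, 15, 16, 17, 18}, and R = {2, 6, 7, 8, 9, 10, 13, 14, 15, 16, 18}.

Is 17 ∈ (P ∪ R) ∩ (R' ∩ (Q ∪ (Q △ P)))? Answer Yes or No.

17 ∈ P and 17 ∉ R, so 17 ∈ P ∪ R
17 ∉ R, so 17 ∈ R'
17 ∈ Q and 17 ∈ P, so 17 ∉ Q △ P
17 ∈ Q and 17 ∉ (Q △ P), so 17 ∈ Q ∪ (Q △ P)
17 ∈ R' and 17 ∈ (Q ∪ (Q △ P)), so 17 ∈ R' ∩ (Q ∪ (Q △ P))
17 ∈ (P ∪ R) and 17 ∈ (R' ∩ (Q ∪ (Q △ P))), so 17 ∈ (P ∪ R) ∩ (R' ∩ (Q ∪ (Q △ P)))

Yes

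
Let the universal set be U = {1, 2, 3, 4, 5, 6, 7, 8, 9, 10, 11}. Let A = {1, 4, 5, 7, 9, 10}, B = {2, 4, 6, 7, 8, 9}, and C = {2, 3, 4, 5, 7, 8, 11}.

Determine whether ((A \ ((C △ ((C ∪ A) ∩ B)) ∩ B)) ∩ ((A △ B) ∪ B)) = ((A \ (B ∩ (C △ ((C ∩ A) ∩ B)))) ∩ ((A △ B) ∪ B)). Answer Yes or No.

No

C ∪ A = {1, 2, 3, 4, 5, 7, 8, 9, 10, 11}
(C ∪ A) ∩ B = {2, 4, 7, 8, 9}
C △ ((C ∪ A) ∩ B) = {3, 5, 9, 11}
(C △ ((C ∪ A) ∩ B)) ∩ B = {9}
A \ ((C △ ((C ∪ A) ∩ B)) ∩ B) = {1, 4, 5, 7, 10}
A △ B = {1, 2, 5, 6, 8, 10}
(A △ B) ∪ B = {1, 2, 4, 5, 6, 7, 8, 9, 10}
(A \ ((C △ ((C ∪ A) ∩ B)) ∩ B)) ∩ ((A △ B) ∪ B) = {1, 4, 5, 7, 10}
C ∩ A = {4, 5, 7}
(C ∩ A) ∩ B = {4, 7}
C △ ((C ∩ A) ∩ B) = {2, 3, 5, 8, 11}
B ∩ (C △ ((C ∩ A) ∩ B)) = {2, 8}
A \ (B ∩ (C △ ((C ∩ A) ∩ B))) = {1, 4, 5, 7, 9, 10}
(A \ (B ∩ (C △ ((C ∩ A) ∩ B)))) ∩ ((A △ B) ∪ B) = {1, 4, 5, 7, 9, 10}
9 ∈ (A \ (B ∩ (C △ ((C ∩ A) ∩ B)))) ∩ ((A △ B) ∪ B) but 9 ∉ (A \ ((C △ ((C ∪ A) ∩ B)) ∩ B)) ∩ ((A △ B) ∪ B), so they differ.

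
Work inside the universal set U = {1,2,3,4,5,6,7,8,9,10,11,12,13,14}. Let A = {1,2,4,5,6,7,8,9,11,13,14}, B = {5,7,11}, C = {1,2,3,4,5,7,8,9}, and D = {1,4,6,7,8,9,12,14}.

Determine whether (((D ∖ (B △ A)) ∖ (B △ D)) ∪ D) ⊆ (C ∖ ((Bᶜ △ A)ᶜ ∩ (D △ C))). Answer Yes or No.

B △ A = {1,2,4,6,8,9,13,14}
D ∖ (B △ A) = {7,12}
B △ D = {1,4,5,6,8,9,11,12,14}
(D ∖ (B △ A)) ∖ (B △ D) = {7}
((D ∖ (B △ A)) ∖ (B △ D)) ∪ D = {1,4,6,7,8,9,12,14}
Bᶜ = {1,2,3,4,6,8,9,10,12,13,14}
Bᶜ △ A = {3,5,7,10,11,12}
(Bᶜ △ A)ᶜ = {1,2,4,6,8,9,13,14}
D △ C = {2,3,5,6,12,14}
(Bᶜ △ A)ᶜ ∩ (D △ C) = {2,6,14}
C ∖ ((Bᶜ △ A)ᶜ ∩ (D △ C)) = {1,3,4,5,7,8,9}
6 ∈ ((D ∖ (B △ A)) ∖ (B △ D)) ∪ D but 6 ∉ C ∖ ((Bᶜ △ A)ᶜ ∩ (D △ C)), so the inclusion fails.

No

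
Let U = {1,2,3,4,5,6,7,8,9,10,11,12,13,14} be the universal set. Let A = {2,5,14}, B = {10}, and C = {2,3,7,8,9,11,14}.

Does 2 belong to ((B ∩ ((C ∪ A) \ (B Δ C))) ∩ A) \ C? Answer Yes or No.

2 ∈ C and 2 ∈ A, so 2 ∈ C ∪ A
2 ∉ B and 2 ∈ C, so 2 ∈ B Δ C
2 ∈ (C ∪ A) and 2 ∈ (B Δ C), so 2 ∉ (C ∪ A) \ (B Δ C)
2 ∉ B and 2 ∉ ((C ∪ A) \ (B Δ C)), so 2 ∉ B ∩ ((C ∪ A) \ (B Δ C))
2 ∉ (B ∩ ((C ∪ A) \ (B Δ C))) and 2 ∈ A, so 2 ∉ (B ∩ ((C ∪ A) \ (B Δ C))) ∩ A
2 ∉ ((B ∩ ((C ∪ A) \ (B Δ C))) ∩ A) and 2 ∈ C, so 2 ∉ ((B ∩ ((C ∪ A) \ (B Δ C))) ∩ A) \ C

No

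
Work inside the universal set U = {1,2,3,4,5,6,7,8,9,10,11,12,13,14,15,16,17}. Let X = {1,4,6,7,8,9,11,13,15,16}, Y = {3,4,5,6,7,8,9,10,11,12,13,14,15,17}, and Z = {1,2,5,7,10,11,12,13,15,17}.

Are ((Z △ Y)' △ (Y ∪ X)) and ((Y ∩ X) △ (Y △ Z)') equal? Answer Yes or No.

No

Z △ Y = {1,2,3,4,6,8,9,14}
(Z △ Y)' = {5,7,10,11,12,13,15,16,17}
Y ∪ X = {1,3,4,5,6,7,8,9,10,11,12,13,14,15,16,17}
(Z △ Y)' △ (Y ∪ X) = {1,3,4,6,8,9,14}
Y ∩ X = {4,6,7,8,9,11,13,15}
Y △ Z = {1,2,3,4,6,8,9,14}
(Y △ Z)' = {5,7,10,11,12,13,15,16,17}
(Y ∩ X) △ (Y △ Z)' = {4,5,6,8,9,10,12,16,17}
1 ∈ (Z △ Y)' △ (Y ∪ X) but 1 ∉ (Y ∩ X) △ (Y △ Z)', so they differ.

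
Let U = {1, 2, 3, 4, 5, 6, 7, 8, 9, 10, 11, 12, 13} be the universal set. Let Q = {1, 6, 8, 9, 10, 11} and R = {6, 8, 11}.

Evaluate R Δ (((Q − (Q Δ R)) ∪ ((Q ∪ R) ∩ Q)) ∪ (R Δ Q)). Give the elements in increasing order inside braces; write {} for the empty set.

{1, 9, 10}

Q Δ R = {1, 9, 10}
Q − (Q Δ R) = {6, 8, 11}
Q ∪ R = {1, 6, 8, 9, 10, 11}
(Q ∪ R) ∩ Q = {1, 6, 8, 9, 10, 11}
(Q − (Q Δ R)) ∪ ((Q ∪ R) ∩ Q) = {1, 6, 8, 9, 10, 11}
R Δ Q = {1, 9, 10}
((Q − (Q Δ R)) ∪ ((Q ∪ R) ∩ Q)) ∪ (R Δ Q) = {1, 6, 8, 9, 10, 11}
R Δ (((Q − (Q Δ R)) ∪ ((Q ∪ R) ∩ Q)) ∪ (R Δ Q)) = {1, 9, 10}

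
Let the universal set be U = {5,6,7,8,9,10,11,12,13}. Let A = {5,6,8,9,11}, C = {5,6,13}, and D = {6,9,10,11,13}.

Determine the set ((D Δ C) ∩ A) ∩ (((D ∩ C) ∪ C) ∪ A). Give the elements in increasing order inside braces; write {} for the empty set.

{5,9,11}

D Δ C = {5,9,10,11}
(D Δ C) ∩ A = {5,9,11}
D ∩ C = {6,13}
(D ∩ C) ∪ C = {5,6,13}
((D ∩ C) ∪ C) ∪ A = {5,6,8,9,11,13}
((D Δ C) ∩ A) ∩ (((D ∩ C) ∪ C) ∪ A) = {5,9,11}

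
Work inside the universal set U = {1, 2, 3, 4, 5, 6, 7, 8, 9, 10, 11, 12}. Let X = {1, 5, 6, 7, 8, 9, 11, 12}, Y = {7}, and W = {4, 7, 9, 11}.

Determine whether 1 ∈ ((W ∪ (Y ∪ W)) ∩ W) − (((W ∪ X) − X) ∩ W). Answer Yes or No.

No

1 ∉ Y and 1 ∉ W, so 1 ∉ Y ∪ W
1 ∉ W and 1 ∉ (Y ∪ W), so 1 ∉ W ∪ (Y ∪ W)
1 ∉ (W ∪ (Y ∪ W)) and 1 ∉ W, so 1 ∉ (W ∪ (Y ∪ W)) ∩ W
1 ∉ W and 1 ∈ X, so 1 ∈ W ∪ X
1 ∈ (W ∪ X) and 1 ∈ X, so 1 ∉ (W ∪ X) − X
1 ∉ ((W ∪ X) − X) and 1 ∉ W, so 1 ∉ ((W ∪ X) − X) ∩ W
1 ∉ ((W ∪ (Y ∪ W)) ∩ W) and 1 ∉ (((W ∪ X) − X) ∩ W), so 1 ∉ ((W ∪ (Y ∪ W)) ∩ W) − (((W ∪ X) − X) ∩ W)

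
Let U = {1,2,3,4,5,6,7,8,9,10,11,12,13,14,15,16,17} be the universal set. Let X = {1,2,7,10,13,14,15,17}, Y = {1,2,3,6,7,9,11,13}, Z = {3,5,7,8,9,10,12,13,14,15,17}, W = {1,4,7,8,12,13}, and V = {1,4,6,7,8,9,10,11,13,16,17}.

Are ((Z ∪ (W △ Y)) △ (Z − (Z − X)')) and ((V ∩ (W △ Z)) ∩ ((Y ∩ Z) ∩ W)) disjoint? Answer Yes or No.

Yes

W △ Y = {2,3,4,6,8,9,11,12}
Z ∪ (W △ Y) = {2,3,4,5,6,7,8,9,10,11,12,13,14,15,17}
Z − X = {3,5,8,9,12}
(Z − X)' = {1,2,4,6,7,10,11,13,14,15,16,17}
Z − (Z − X)' = {3,5,8,9,12}
(Z ∪ (W △ Y)) △ (Z − (Z − X)') = {2,4,6,7,10,11,13,14,15,17}
W △ Z = {1,3,4,5,9,10,14,15,17}
V ∩ (W △ Z) = {1,4,9,10,17}
Y ∩ Z = {3,7,9,13}
(Y ∩ Z) ∩ W = {7,13}
(V ∩ (W △ Z)) ∩ ((Y ∩ Z) ∩ W) = {}
{2,4,6,7,10,11,13,14,15,17} and {} share no elements.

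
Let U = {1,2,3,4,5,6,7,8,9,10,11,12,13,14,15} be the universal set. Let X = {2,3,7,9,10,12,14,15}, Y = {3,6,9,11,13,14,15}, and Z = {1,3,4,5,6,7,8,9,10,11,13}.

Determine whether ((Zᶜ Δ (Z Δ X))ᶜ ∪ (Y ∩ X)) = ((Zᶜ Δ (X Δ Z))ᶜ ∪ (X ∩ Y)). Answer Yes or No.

Yes

Zᶜ = {2,12,14,15}
Z Δ X = {1,2,4,5,6,8,11,12,13,14,15}
Zᶜ Δ (Z Δ X) = {1,4,5,6,8,11,13}
(Zᶜ Δ (Z Δ X))ᶜ = {2,3,7,9,10,12,14,15}
Y ∩ X = {3,9,14,15}
(Zᶜ Δ (Z Δ X))ᶜ ∪ (Y ∩ X) = {2,3,7,9,10,12,14,15}
X Δ Z = {1,2,4,5,6,8,11,12,13,14,15}
Zᶜ Δ (X Δ Z) = {1,4,5,6,8,11,13}
(Zᶜ Δ (X Δ Z))ᶜ = {2,3,7,9,10,12,14,15}
X ∩ Y = {3,9,14,15}
(Zᶜ Δ (X Δ Z))ᶜ ∪ (X ∩ Y) = {2,3,7,9,10,12,14,15}
Both equal {2,3,7,9,10,12,14,15}, so (Zᶜ Δ (Z Δ X))ᶜ ∪ (Y ∩ X) = (Zᶜ Δ (X Δ Z))ᶜ ∪ (X ∩ Y).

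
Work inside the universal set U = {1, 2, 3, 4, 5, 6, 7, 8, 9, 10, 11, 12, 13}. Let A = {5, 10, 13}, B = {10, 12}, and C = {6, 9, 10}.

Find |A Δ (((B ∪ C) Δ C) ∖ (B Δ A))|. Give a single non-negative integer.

B ∪ C = {6, 9, 10, 12}
(B ∪ C) Δ C = {12}
B Δ A = {5, 12, 13}
((B ∪ C) Δ C) ∖ (B Δ A) = {}
A Δ (((B ∪ C) Δ C) ∖ (B Δ A)) = {5, 10, 13}
|A Δ (((B ∪ C) Δ C) ∖ (B Δ A))| = 3

3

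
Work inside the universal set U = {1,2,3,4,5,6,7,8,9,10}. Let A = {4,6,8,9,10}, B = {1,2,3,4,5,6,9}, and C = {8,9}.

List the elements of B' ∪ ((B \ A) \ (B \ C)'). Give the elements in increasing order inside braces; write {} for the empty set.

B' = {7,8,10}
B \ A = {1,2,3,5}
B \ C = {1,2,3,4,5,6}
(B \ C)' = {7,8,9,10}
(B \ A) \ (B \ C)' = {1,2,3,5}
B' ∪ ((B \ A) \ (B \ C)') = {1,2,3,5,7,8,10}

{1,2,3,5,7,8,10}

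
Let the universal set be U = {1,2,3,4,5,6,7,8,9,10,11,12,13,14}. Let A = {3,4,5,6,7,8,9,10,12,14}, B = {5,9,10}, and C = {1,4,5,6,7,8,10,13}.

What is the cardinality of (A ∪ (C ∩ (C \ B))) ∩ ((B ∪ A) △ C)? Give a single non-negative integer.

C \ B = {1,4,6,7,8,13}
C ∩ (C \ B) = {1,4,6,7,8,13}
A ∪ (C ∩ (C \ B)) = {1,3,4,5,6,7,8,9,10,12,13,14}
B ∪ A = {3,4,5,6,7,8,9,10,12,14}
(B ∪ A) △ C = {1,3,9,12,13,14}
(A ∪ (C ∩ (C \ B))) ∩ ((B ∪ A) △ C) = {1,3,9,12,13,14}
|(A ∪ (C ∩ (C \ B))) ∩ ((B ∪ A) △ C)| = 6

6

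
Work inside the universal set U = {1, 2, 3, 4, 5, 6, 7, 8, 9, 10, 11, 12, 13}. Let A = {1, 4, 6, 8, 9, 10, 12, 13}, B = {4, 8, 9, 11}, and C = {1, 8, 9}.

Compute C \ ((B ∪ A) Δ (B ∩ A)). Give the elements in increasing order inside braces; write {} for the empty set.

B ∪ A = {1, 4, 6, 8, 9, 10, 11, 12, 13}
B ∩ A = {4, 8, 9}
(B ∪ A) Δ (B ∩ A) = {1, 6, 10, 11, 12, 13}
C \ ((B ∪ A) Δ (B ∩ A)) = {8, 9}

{8, 9}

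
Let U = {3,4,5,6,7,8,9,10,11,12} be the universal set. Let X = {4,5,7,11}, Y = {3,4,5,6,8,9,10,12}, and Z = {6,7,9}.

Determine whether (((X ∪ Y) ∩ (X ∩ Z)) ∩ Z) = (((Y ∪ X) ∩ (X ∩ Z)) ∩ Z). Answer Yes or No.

Yes

X ∪ Y = {3,4,5,6,7,8,9,10,11,12}
X ∩ Z = {7}
(X ∪ Y) ∩ (X ∩ Z) = {7}
((X ∪ Y) ∩ (X ∩ Z)) ∩ Z = {7}
Y ∪ X = {3,4,5,6,7,8,9,10,11,12}
(Y ∪ X) ∩ (X ∩ Z) = {7}
((Y ∪ X) ∩ (X ∩ Z)) ∩ Z = {7}
Both equal {7}, so ((X ∪ Y) ∩ (X ∩ Z)) ∩ Z = ((Y ∪ X) ∩ (X ∩ Z)) ∩ Z.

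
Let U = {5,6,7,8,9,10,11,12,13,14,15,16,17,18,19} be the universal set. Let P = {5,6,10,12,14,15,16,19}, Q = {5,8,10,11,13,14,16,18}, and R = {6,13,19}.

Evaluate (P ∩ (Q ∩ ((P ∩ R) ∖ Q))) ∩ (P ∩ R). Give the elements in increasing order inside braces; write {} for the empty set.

{}

P ∩ R = {6,19}
(P ∩ R) ∖ Q = {6,19}
Q ∩ ((P ∩ R) ∖ Q) = {}
P ∩ (Q ∩ ((P ∩ R) ∖ Q)) = {}
(P ∩ (Q ∩ ((P ∩ R) ∖ Q))) ∩ (P ∩ R) = {}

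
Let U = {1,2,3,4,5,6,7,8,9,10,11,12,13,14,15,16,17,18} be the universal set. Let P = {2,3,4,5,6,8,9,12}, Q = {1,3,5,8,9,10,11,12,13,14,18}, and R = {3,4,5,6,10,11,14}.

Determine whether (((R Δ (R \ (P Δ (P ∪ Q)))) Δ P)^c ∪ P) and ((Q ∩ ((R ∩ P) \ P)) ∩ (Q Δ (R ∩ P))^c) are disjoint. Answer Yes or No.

P ∪ Q = {1,2,3,4,5,6,8,9,10,11,12,13,14,18}
P Δ (P ∪ Q) = {1,10,11,13,14,18}
R \ (P Δ (P ∪ Q)) = {3,4,5,6}
R Δ (R \ (P Δ (P ∪ Q))) = {10,11,14}
(R Δ (R \ (P Δ (P ∪ Q)))) Δ P = {2,3,4,5,6,8,9,10,11,12,14}
((R Δ (R \ (P Δ (P ∪ Q)))) Δ P)^c = {1,7,13,15,16,17,18}
((R Δ (R \ (P Δ (P ∪ Q)))) Δ P)^c ∪ P = {1,2,3,4,5,6,7,8,9,12,13,15,16,17,18}
R ∩ P = {3,4,5,6}
(R ∩ P) \ P = {}
Q ∩ ((R ∩ P) \ P) = {}
Q Δ (R ∩ P) = {1,4,6,8,9,10,11,12,13,14,18}
(Q Δ (R ∩ P))^c = {2,3,5,7,15,16,17}
(Q ∩ ((R ∩ P) \ P)) ∩ (Q Δ (R ∩ P))^c = {}
{1,2,3,4,5,6,7,8,9,12,13,15,16,17,18} and {} share no elements.

Yes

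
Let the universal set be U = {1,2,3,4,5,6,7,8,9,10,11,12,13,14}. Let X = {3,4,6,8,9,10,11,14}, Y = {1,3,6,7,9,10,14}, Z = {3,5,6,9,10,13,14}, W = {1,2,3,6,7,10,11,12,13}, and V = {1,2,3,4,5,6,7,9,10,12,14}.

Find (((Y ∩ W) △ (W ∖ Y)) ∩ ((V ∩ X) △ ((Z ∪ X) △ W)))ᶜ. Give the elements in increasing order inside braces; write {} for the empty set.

Y ∩ W = {1,3,6,7,10}
W ∖ Y = {2,11,12,13}
(Y ∩ W) △ (W ∖ Y) = {1,2,3,6,7,10,11,12,13}
V ∩ X = {3,4,6,9,10,14}
Z ∪ X = {3,4,5,6,8,9,10,11,13,14}
(Z ∪ X) △ W = {1,2,4,5,7,8,9,12,14}
(V ∩ X) △ ((Z ∪ X) △ W) = {1,2,3,5,6,7,8,10,12}
((Y ∩ W) △ (W ∖ Y)) ∩ ((V ∩ X) △ ((Z ∪ X) △ W)) = {1,2,3,6,7,10,12}
(((Y ∩ W) △ (W ∖ Y)) ∩ ((V ∩ X) △ ((Z ∪ X) △ W)))ᶜ = {4,5,8,9,11,13,14}

{4,5,8,9,11,13,14}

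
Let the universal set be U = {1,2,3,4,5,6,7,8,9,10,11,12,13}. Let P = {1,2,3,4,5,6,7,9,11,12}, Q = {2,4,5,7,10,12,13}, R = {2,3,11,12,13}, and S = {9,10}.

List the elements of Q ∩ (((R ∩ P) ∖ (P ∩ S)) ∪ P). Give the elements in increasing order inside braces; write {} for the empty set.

R ∩ P = {2,3,11,12}
P ∩ S = {9}
(R ∩ P) ∖ (P ∩ S) = {2,3,11,12}
((R ∩ P) ∖ (P ∩ S)) ∪ P = {1,2,3,4,5,6,7,9,11,12}
Q ∩ (((R ∩ P) ∖ (P ∩ S)) ∪ P) = {2,4,5,7,12}

{2,4,5,7,12}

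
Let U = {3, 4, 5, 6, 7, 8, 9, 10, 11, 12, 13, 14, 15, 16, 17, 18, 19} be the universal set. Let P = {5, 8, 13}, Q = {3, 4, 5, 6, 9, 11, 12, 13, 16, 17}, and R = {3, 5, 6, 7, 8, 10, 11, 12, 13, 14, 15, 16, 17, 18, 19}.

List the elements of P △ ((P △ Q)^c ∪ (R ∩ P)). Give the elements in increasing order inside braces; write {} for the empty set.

{7, 10, 14, 15, 18, 19}

P △ Q = {3, 4, 6, 8, 9, 11, 12, 16, 17}
(P △ Q)^c = {5, 7, 10, 13, 14, 15, 18, 19}
R ∩ P = {5, 8, 13}
(P △ Q)^c ∪ (R ∩ P) = {5, 7, 8, 10, 13, 14, 15, 18, 19}
P △ ((P △ Q)^c ∪ (R ∩ P)) = {7, 10, 14, 15, 18, 19}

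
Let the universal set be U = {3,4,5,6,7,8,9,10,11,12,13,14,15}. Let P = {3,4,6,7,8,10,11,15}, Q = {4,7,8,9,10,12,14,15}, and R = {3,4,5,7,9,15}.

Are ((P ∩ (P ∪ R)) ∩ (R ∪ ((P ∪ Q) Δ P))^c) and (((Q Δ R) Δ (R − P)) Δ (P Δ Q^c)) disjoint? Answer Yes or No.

Yes

P ∪ R = {3,4,5,6,7,8,9,10,11,15}
P ∩ (P ∪ R) = {3,4,6,7,8,10,11,15}
P ∪ Q = {3,4,6,7,8,9,10,11,12,14,15}
(P ∪ Q) Δ P = {9,12,14}
R ∪ ((P ∪ Q) Δ P) = {3,4,5,7,9,12,14,15}
(R ∪ ((P ∪ Q) Δ P))^c = {6,8,10,11,13}
(P ∩ (P ∪ R)) ∩ (R ∪ ((P ∪ Q) Δ P))^c = {6,8,10,11}
Q Δ R = {3,5,8,10,12,14}
R − P = {5,9}
(Q Δ R) Δ (R − P) = {3,8,9,10,12,14}
Q^c = {3,5,6,11,13}
P Δ Q^c = {4,5,7,8,10,13,15}
((Q Δ R) Δ (R − P)) Δ (P Δ Q^c) = {3,4,5,7,9,12,13,14,15}
{6,8,10,11} and {3,4,5,7,9,12,13,14,15} share no elements.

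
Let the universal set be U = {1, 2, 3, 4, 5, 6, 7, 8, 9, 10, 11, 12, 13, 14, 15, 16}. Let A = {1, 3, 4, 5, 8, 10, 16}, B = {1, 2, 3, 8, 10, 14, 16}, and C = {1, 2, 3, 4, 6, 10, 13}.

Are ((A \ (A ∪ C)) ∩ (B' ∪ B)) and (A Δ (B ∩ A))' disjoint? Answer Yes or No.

A ∪ C = {1, 2, 3, 4, 5, 6, 8, 10, 13, 16}
A \ (A ∪ C) = {}
B' = {4, 5, 6, 7, 9, 11, 12, 13, 15}
B' ∪ B = {1, 2, 3, 4, 5, 6, 7, 8, 9, 10, 11, 12, 13, 14, 15, 16}
(A \ (A ∪ C)) ∩ (B' ∪ B) = {}
B ∩ A = {1, 3, 8, 10, 16}
A Δ (B ∩ A) = {4, 5}
(A Δ (B ∩ A))' = {1, 2, 3, 6, 7, 8, 9, 10, 11, 12, 13, 14, 15, 16}
{} and {1, 2, 3, 6, 7, 8, 9, 10, 11, 12, 13, 14, 15, 16} share no elements.

Yes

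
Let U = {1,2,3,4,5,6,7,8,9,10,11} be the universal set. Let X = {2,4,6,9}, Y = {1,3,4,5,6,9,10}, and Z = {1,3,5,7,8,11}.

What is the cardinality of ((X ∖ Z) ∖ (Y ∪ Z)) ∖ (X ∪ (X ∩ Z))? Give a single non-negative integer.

X ∖ Z = {2,4,6,9}
Y ∪ Z = {1,3,4,5,6,7,8,9,10,11}
(X ∖ Z) ∖ (Y ∪ Z) = {2}
X ∩ Z = {}
X ∪ (X ∩ Z) = {2,4,6,9}
((X ∖ Z) ∖ (Y ∪ Z)) ∖ (X ∪ (X ∩ Z)) = {}
|((X ∖ Z) ∖ (Y ∪ Z)) ∖ (X ∪ (X ∩ Z))| = 0

0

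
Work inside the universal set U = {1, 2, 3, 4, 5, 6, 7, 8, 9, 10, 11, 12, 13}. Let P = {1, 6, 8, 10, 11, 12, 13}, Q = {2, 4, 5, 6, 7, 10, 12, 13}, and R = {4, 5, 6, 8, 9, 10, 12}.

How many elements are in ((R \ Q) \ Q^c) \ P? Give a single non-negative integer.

R \ Q = {8, 9}
Q^c = {1, 3, 8, 9, 11}
(R \ Q) \ Q^c = {}
((R \ Q) \ Q^c) \ P = {}
|((R \ Q) \ Q^c) \ P| = 0

0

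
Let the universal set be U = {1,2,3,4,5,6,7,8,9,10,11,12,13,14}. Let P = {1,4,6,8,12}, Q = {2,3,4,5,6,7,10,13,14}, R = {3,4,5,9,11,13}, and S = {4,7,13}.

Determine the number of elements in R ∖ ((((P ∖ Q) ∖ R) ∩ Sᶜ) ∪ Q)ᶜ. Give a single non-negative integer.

P ∖ Q = {1,8,12}
(P ∖ Q) ∖ R = {1,8,12}
Sᶜ = {1,2,3,5,6,8,9,10,11,12,14}
((P ∖ Q) ∖ R) ∩ Sᶜ = {1,8,12}
(((P ∖ Q) ∖ R) ∩ Sᶜ) ∪ Q = {1,2,3,4,5,6,7,8,10,12,13,14}
((((P ∖ Q) ∖ R) ∩ Sᶜ) ∪ Q)ᶜ = {9,11}
R ∖ ((((P ∖ Q) ∖ R) ∩ Sᶜ) ∪ Q)ᶜ = {3,4,5,13}
|R ∖ ((((P ∖ Q) ∖ R) ∩ Sᶜ) ∪ Q)ᶜ| = 4

4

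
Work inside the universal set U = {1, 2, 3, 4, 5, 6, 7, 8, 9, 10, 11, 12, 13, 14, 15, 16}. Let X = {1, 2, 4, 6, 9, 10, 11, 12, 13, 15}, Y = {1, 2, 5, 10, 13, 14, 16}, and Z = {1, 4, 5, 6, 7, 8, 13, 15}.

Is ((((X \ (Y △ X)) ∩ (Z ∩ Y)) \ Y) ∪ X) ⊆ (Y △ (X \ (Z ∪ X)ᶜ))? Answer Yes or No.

No

Y △ X = {4, 5, 6, 9, 11, 12, 14, 15, 16}
X \ (Y △ X) = {1, 2, 10, 13}
Z ∩ Y = {1, 5, 13}
(X \ (Y △ X)) ∩ (Z ∩ Y) = {1, 13}
((X \ (Y △ X)) ∩ (Z ∩ Y)) \ Y = {}
(((X \ (Y △ X)) ∩ (Z ∩ Y)) \ Y) ∪ X = {1, 2, 4, 6, 9, 10, 11, 12, 13, 15}
Z ∪ X = {1, 2, 4, 5, 6, 7, 8, 9, 10, 11, 12, 13, 15}
(Z ∪ X)ᶜ = {3, 14, 16}
X \ (Z ∪ X)ᶜ = {1, 2, 4, 6, 9, 10, 11, 12, 13, 15}
Y △ (X \ (Z ∪ X)ᶜ) = {4, 5, 6, 9, 11, 12, 14, 15, 16}
1 ∈ (((X \ (Y △ X)) ∩ (Z ∩ Y)) \ Y) ∪ X but 1 ∉ Y △ (X \ (Z ∪ X)ᶜ), so the inclusion fails.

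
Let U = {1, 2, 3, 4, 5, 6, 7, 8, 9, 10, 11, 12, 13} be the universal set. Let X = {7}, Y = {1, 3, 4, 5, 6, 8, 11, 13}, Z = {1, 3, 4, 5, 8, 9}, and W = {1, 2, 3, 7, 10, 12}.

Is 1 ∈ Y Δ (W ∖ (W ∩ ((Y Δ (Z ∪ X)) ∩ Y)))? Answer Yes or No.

1 ∈ Z and 1 ∉ X, so 1 ∈ Z ∪ X
1 ∈ Y and 1 ∈ (Z ∪ X), so 1 ∉ Y Δ (Z ∪ X)
1 ∉ (Y Δ (Z ∪ X)) and 1 ∈ Y, so 1 ∉ (Y Δ (Z ∪ X)) ∩ Y
1 ∈ W and 1 ∉ ((Y Δ (Z ∪ X)) ∩ Y), so 1 ∉ W ∩ ((Y Δ (Z ∪ X)) ∩ Y)
1 ∈ W and 1 ∉ (W ∩ ((Y Δ (Z ∪ X)) ∩ Y)), so 1 ∈ W ∖ (W ∩ ((Y Δ (Z ∪ X)) ∩ Y))
1 ∈ Y and 1 ∈ (W ∖ (W ∩ ((Y Δ (Z ∪ X)) ∩ Y))), so 1 ∉ Y Δ (W ∖ (W ∩ ((Y Δ (Z ∪ X)) ∩ Y)))

No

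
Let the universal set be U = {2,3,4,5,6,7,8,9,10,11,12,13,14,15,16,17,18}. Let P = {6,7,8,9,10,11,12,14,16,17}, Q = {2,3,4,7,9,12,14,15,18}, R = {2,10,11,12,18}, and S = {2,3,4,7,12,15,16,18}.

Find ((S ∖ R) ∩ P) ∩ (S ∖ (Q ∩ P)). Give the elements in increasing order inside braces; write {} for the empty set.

{16}

S ∖ R = {3,4,7,15,16}
(S ∖ R) ∩ P = {7,16}
Q ∩ P = {7,9,12,14}
S ∖ (Q ∩ P) = {2,3,4,15,16,18}
((S ∖ R) ∩ P) ∩ (S ∖ (Q ∩ P)) = {16}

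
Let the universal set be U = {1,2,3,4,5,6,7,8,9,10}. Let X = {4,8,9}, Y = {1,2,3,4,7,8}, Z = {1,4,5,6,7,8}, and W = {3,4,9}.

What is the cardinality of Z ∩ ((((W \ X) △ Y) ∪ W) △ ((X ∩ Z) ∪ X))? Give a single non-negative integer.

W \ X = {3}
(W \ X) △ Y = {1,2,4,7,8}
((W \ X) △ Y) ∪ W = {1,2,3,4,7,8,9}
X ∩ Z = {4,8}
(X ∩ Z) ∪ X = {4,8,9}
(((W \ X) △ Y) ∪ W) △ ((X ∩ Z) ∪ X) = {1,2,3,7}
Z ∩ ((((W \ X) △ Y) ∪ W) △ ((X ∩ Z) ∪ X)) = {1,7}
|Z ∩ ((((W \ X) △ Y) ∪ W) △ ((X ∩ Z) ∪ X))| = 2

2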